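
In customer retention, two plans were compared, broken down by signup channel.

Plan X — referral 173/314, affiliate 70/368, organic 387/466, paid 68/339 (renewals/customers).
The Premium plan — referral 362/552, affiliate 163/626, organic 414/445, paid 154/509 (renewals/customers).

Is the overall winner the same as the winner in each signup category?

Yes

Referral: Plan X 173/314 = 55.1%, the Premium plan 362/552 = 65.6% → the Premium plan
Affiliate: Plan X 70/368 = 19.0%, the Premium plan 163/626 = 26.0% → the Premium plan
Organic: Plan X 387/466 = 83.0%, the Premium plan 414/445 = 93.0% → the Premium plan
Paid: Plan X 68/339 = 20.1%, the Premium plan 154/509 = 30.3% → the Premium plan
Overall: Plan X 698/1487 = 46.9%, the Premium plan 1093/2132 = 51.3% → the Premium plan
The Premium plan wins overall and in every signup group — no reversal.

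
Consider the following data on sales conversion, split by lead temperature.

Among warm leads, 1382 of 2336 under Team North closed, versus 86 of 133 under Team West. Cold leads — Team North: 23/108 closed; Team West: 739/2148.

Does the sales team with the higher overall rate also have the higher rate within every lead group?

No

Warm: Team North 1382/2336 = 59.2%, Team West 86/133 = 64.7% → Team West
Cold: Team North 23/108 = 21.3%, Team West 739/2148 = 34.4% → Team West
Overall: Team North 1405/2444 = 57.5%, Team West 825/2281 = 36.2% → Team North
Team West wins each lead group but Team North wins overall — the comparison reverses. Team West's leads skew toward cold, which has a lower base rate.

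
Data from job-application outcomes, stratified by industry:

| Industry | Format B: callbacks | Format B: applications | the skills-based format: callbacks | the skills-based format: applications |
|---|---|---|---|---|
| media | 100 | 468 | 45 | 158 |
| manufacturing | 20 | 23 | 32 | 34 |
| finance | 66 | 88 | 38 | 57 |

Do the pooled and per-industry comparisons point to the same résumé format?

No

Media: Format B 100/468 = 21.4%, the skills-based format 45/158 = 28.5% → the skills-based format
Manufacturing: Format B 20/23 = 87.0%, the skills-based format 32/34 = 94.1% → the skills-based format
Finance: Format B 66/88 = 75.0%, the skills-based format 38/57 = 66.7% → Format B
Overall: Format B 186/579 = 32.1%, the skills-based format 115/249 = 46.2% → the skills-based format
Neither sweeps: Format B wins 1 of 3 groups, the skills-based format wins 2. The skills-based format wins overall but not every group — no Simpson reversal.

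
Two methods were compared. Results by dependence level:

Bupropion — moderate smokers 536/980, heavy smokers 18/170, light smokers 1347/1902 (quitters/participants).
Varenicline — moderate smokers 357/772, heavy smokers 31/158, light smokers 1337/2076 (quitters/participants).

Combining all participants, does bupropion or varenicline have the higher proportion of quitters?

bupropion

Moderate smokers: bupropion 536/980 = 54.7%, varenicline 357/772 = 46.2% → bupropion
Heavy smokers: bupropion 18/170 = 10.6%, varenicline 31/158 = 19.6% → varenicline
Light smokers: bupropion 1347/1902 = 70.8%, varenicline 1337/2076 = 64.4% → bupropion
Overall: bupropion 1901/3052 = 62.3%, varenicline 1725/3006 = 57.4% → bupropion
(Neither sweeps every dependence group, but bupropion has the higher pooled rate.)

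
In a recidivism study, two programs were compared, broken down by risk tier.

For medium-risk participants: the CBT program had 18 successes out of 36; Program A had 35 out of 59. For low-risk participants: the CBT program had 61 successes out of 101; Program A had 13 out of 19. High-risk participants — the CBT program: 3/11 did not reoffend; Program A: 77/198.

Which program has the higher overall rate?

Medium-risk: the CBT program 18/36 = 50.0%, Program A 35/59 = 59.3% → Program A
Low-risk: the CBT program 61/101 = 60.4%, Program A 13/19 = 68.4% → Program A
High-risk: the CBT program 3/11 = 27.3%, Program A 77/198 = 38.9% → Program A
Overall: the CBT program 82/148 = 55.4%, Program A 125/276 = 45.3% → the CBT program
(Program A wins every risk group but the CBT program wins overall — Program A's participants skew toward the low-rate high-risk group.)

the CBT program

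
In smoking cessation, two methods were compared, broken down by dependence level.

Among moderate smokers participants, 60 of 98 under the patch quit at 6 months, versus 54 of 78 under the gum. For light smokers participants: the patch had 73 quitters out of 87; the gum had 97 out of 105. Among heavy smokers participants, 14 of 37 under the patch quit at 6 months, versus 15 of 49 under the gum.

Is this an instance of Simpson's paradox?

Moderate smokers: the patch 60/98 = 61.2%, the gum 54/78 = 69.2% → the gum
Light smokers: the patch 73/87 = 83.9%, the gum 97/105 = 92.4% → the gum
Heavy smokers: the patch 14/37 = 37.8%, the gum 15/49 = 30.6% → the patch
Overall: the patch 147/222 = 66.2%, the gum 166/232 = 71.6% → the gum
Neither sweeps: the patch wins 1 of 3 groups, the gum wins 2. The gum wins overall but not every group — no Simpson reversal.

No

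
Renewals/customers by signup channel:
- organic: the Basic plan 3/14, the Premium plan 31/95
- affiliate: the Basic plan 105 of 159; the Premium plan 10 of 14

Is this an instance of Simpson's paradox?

Yes

Organic: the Basic plan 3/14 = 21.4%, the Premium plan 31/95 = 32.6% → the Premium plan
Affiliate: the Basic plan 105/159 = 66.0%, the Premium plan 10/14 = 71.4% → the Premium plan
Overall: the Basic plan 108/173 = 62.4%, the Premium plan 41/109 = 37.6% → the Basic plan
The Premium plan wins each signup group but the Basic plan wins overall — the comparison reverses. The Premium plan's customers skew toward organic, which has a lower base rate.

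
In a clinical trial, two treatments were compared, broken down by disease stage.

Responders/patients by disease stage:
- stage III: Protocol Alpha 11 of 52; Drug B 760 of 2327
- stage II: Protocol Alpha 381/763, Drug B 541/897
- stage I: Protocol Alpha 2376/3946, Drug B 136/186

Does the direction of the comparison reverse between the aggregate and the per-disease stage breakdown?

Yes

Stage III: Protocol Alpha 11/52 = 21.2%, Drug B 760/2327 = 32.7% → Drug B
Stage II: Protocol Alpha 381/763 = 49.9%, Drug B 541/897 = 60.3% → Drug B
Stage I: Protocol Alpha 2376/3946 = 60.2%, Drug B 136/186 = 73.1% → Drug B
Overall: Protocol Alpha 2768/4761 = 58.1%, Drug B 1437/3410 = 42.1% → Protocol Alpha
Drug B wins each disease group but Protocol Alpha wins overall — the comparison reverses. Drug B's patients skew toward stage III, which has a lower base rate.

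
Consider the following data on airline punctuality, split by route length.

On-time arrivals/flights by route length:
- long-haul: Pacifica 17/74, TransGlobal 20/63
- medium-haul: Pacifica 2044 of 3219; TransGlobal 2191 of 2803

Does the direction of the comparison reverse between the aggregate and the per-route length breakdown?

Long-haul: Pacifica 17/74 = 23.0%, TransGlobal 20/63 = 31.7% → TransGlobal
Medium-haul: Pacifica 2044/3219 = 63.5%, TransGlobal 2191/2803 = 78.2% → TransGlobal
Overall: Pacifica 2061/3293 = 62.6%, TransGlobal 2211/2866 = 77.1% → TransGlobal
TransGlobal wins overall and in every route group — no reversal.

No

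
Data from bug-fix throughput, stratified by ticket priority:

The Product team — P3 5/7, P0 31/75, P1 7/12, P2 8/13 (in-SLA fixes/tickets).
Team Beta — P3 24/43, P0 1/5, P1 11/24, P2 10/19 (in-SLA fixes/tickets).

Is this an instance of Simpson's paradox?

Yes

P3: the Product team 5/7 = 71.4%, Team Beta 24/43 = 55.8% → the Product team
P0: the Product team 31/75 = 41.3%, Team Beta 1/5 = 20.0% → the Product team
P1: the Product team 7/12 = 58.3%, Team Beta 11/24 = 45.8% → the Product team
P2: the Product team 8/13 = 61.5%, Team Beta 10/19 = 52.6% → the Product team
Overall: the Product team 51/107 = 47.7%, Team Beta 46/91 = 50.5% → Team Beta
The Product team wins each ticket group but Team Beta wins overall — the comparison reverses. The Product team's tickets skew toward P0, which has a lower base rate.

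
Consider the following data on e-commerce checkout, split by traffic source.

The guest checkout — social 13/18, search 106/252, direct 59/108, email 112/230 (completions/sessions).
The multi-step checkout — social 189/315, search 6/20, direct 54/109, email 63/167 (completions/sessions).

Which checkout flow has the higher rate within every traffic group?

the guest checkout

Social: the guest checkout 13/18 = 72.2%, the multi-step checkout 189/315 = 60.0% → the guest checkout
Search: the guest checkout 106/252 = 42.1%, the multi-step checkout 6/20 = 30.0% → the guest checkout
Direct: the guest checkout 59/108 = 54.6%, the multi-step checkout 54/109 = 49.5% → the guest checkout
Email: the guest checkout 112/230 = 48.7%, the multi-step checkout 63/167 = 37.7% → the guest checkout
The guest checkout has the higher rate in all 4 groups.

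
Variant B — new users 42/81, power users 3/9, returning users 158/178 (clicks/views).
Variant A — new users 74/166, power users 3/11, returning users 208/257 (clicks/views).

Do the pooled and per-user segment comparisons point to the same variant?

New users: Variant B 42/81 = 51.9%, Variant A 74/166 = 44.6% → Variant B
Power users: Variant B 3/9 = 33.3%, Variant A 3/11 = 27.3% → Variant B
Returning users: Variant B 158/178 = 88.8%, Variant A 208/257 = 80.9% → Variant B
Overall: Variant B 203/268 = 75.7%, Variant A 285/434 = 65.7% → Variant B
Variant B wins overall and in every user group — no reversal.

Yes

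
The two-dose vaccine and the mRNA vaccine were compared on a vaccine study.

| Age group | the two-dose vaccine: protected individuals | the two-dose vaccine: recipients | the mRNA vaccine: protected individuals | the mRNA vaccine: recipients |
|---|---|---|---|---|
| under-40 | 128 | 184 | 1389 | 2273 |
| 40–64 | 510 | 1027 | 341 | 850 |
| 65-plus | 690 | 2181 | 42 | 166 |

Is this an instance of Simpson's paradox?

Under-40: the two-dose vaccine 128/184 = 69.6%, the mRNA vaccine 1389/2273 = 61.1% → the two-dose vaccine
40–64: the two-dose vaccine 510/1027 = 49.7%, the mRNA vaccine 341/850 = 40.1% → the two-dose vaccine
65-plus: the two-dose vaccine 690/2181 = 31.6%, the mRNA vaccine 42/166 = 25.3% → the two-dose vaccine
Overall: the two-dose vaccine 1328/3392 = 39.2%, the mRNA vaccine 1772/3289 = 53.9% → the mRNA vaccine
The two-dose vaccine wins each age group but the mRNA vaccine wins overall — the comparison reverses. The two-dose vaccine's recipients skew toward 65-plus, which has a lower base rate.

Yes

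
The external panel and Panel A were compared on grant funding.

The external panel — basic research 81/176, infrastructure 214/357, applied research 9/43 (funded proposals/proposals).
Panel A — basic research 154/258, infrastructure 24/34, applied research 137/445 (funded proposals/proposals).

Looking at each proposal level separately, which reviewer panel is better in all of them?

Panel A

Basic research: the external panel 81/176 = 46.0%, Panel A 154/258 = 59.7% → Panel A
Infrastructure: the external panel 214/357 = 59.9%, Panel A 24/34 = 70.6% → Panel A
Applied research: the external panel 9/43 = 20.9%, Panel A 137/445 = 30.8% → Panel A
Panel A has the higher rate in all 3 groups.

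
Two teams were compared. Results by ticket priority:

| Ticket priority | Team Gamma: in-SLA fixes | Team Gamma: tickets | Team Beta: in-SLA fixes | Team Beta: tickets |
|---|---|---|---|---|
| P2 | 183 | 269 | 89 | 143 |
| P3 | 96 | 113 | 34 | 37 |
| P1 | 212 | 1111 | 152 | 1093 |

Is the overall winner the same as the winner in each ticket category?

P2: Team Gamma 183/269 = 68.0%, Team Beta 89/143 = 62.2% → Team Gamma
P3: Team Gamma 96/113 = 85.0%, Team Beta 34/37 = 91.9% → Team Beta
P1: Team Gamma 212/1111 = 19.1%, Team Beta 152/1093 = 13.9% → Team Gamma
Overall: Team Gamma 491/1493 = 32.9%, Team Beta 275/1273 = 21.6% → Team Gamma
Neither sweeps: Team Gamma wins 2 of 3 groups, Team Beta wins 1. Team Gamma wins overall but not every group — no Simpson reversal.

No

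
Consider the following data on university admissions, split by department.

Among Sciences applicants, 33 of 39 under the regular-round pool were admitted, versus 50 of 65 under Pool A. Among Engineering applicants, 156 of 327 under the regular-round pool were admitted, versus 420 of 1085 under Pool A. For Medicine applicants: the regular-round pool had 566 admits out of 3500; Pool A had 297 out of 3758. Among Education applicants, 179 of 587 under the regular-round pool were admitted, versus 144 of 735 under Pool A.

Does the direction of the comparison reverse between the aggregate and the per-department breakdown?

No

Sciences: the regular-round pool 33/39 = 84.6%, Pool A 50/65 = 76.9% → the regular-round pool
Engineering: the regular-round pool 156/327 = 47.7%, Pool A 420/1085 = 38.7% → the regular-round pool
Medicine: the regular-round pool 566/3500 = 16.2%, Pool A 297/3758 = 7.9% → the regular-round pool
Education: the regular-round pool 179/587 = 30.5%, Pool A 144/735 = 19.6% → the regular-round pool
Overall: the regular-round pool 934/4453 = 21.0%, Pool A 911/5643 = 16.1% → the regular-round pool
The regular-round pool wins overall and in every department group — no reversal.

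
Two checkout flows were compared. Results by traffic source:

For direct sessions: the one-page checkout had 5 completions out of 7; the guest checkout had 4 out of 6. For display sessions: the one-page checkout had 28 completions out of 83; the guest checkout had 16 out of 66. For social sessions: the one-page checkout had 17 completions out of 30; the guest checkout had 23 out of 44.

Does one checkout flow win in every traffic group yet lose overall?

Direct: the one-page checkout 5/7 = 71.4%, the guest checkout 4/6 = 66.7% → the one-page checkout
Display: the one-page checkout 28/83 = 33.7%, the guest checkout 16/66 = 24.2% → the one-page checkout
Social: the one-page checkout 17/30 = 56.7%, the guest checkout 23/44 = 52.3% → the one-page checkout
Overall: the one-page checkout 50/120 = 41.7%, the guest checkout 43/116 = 37.1% → the one-page checkout
The one-page checkout wins overall and in every traffic group — no reversal.

No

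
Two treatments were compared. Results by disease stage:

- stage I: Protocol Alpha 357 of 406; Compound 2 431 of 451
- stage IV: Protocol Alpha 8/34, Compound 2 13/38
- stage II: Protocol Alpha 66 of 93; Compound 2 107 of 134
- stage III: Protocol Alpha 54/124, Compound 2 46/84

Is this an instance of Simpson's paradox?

No

Stage I: Protocol Alpha 357/406 = 87.9%, Compound 2 431/451 = 95.6% → Compound 2
Stage IV: Protocol Alpha 8/34 = 23.5%, Compound 2 13/38 = 34.2% → Compound 2
Stage II: Protocol Alpha 66/93 = 71.0%, Compound 2 107/134 = 79.9% → Compound 2
Stage III: Protocol Alpha 54/124 = 43.5%, Compound 2 46/84 = 54.8% → Compound 2
Overall: Protocol Alpha 485/657 = 73.8%, Compound 2 597/707 = 84.4% → Compound 2
Compound 2 wins overall and in every disease group — no reversal.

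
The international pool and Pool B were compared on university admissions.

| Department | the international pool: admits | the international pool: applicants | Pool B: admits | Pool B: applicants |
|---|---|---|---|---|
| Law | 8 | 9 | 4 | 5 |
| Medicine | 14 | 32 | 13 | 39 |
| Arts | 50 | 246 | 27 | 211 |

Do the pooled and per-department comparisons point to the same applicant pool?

Law: the international pool 8/9 = 88.9%, Pool B 4/5 = 80.0% → the international pool
Medicine: the international pool 14/32 = 43.8%, Pool B 13/39 = 33.3% → the international pool
Arts: the international pool 50/246 = 20.3%, Pool B 27/211 = 12.8% → the international pool
Overall: the international pool 72/287 = 25.1%, Pool B 44/255 = 17.3% → the international pool
The international pool wins overall and in every department group — no reversal.

Yes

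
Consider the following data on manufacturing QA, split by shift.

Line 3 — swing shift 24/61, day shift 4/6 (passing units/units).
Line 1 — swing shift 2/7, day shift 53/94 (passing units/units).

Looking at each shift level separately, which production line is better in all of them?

Line 3

Swing shift: Line 3 24/61 = 39.3%, Line 1 2/7 = 28.6% → Line 3
Day shift: Line 3 4/6 = 66.7%, Line 1 53/94 = 56.4% → Line 3
Line 3 has the higher rate in both groups.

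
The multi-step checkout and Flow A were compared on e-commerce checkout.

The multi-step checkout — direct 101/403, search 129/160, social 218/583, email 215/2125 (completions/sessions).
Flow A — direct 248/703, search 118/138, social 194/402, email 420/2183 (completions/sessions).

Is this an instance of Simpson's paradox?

Direct: the multi-step checkout 101/403 = 25.1%, Flow A 248/703 = 35.3% → Flow A
Search: the multi-step checkout 129/160 = 80.6%, Flow A 118/138 = 85.5% → Flow A
Social: the multi-step checkout 218/583 = 37.4%, Flow A 194/402 = 48.3% → Flow A
Email: the multi-step checkout 215/2125 = 10.1%, Flow A 420/2183 = 19.2% → Flow A
Overall: the multi-step checkout 663/3271 = 20.3%, Flow A 980/3426 = 28.6% → Flow A
Flow A wins overall and in every traffic group — no reversal.

No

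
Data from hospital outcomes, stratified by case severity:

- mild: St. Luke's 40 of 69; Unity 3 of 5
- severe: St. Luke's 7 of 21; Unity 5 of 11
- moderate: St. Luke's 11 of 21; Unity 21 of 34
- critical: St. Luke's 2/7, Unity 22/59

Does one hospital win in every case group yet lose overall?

Mild: St. Luke's 40/69 = 58.0%, Unity 3/5 = 60.0% → Unity
Severe: St. Luke's 7/21 = 33.3%, Unity 5/11 = 45.5% → Unity
Moderate: St. Luke's 11/21 = 52.4%, Unity 21/34 = 61.8% → Unity
Critical: St. Luke's 2/7 = 28.6%, Unity 22/59 = 37.3% → Unity
Overall: St. Luke's 60/118 = 50.8%, Unity 51/109 = 46.8% → St. Luke's
Unity wins each case group but St. Luke's wins overall — the comparison reverses. Unity's patients skew toward critical, which has a lower base rate.

Yes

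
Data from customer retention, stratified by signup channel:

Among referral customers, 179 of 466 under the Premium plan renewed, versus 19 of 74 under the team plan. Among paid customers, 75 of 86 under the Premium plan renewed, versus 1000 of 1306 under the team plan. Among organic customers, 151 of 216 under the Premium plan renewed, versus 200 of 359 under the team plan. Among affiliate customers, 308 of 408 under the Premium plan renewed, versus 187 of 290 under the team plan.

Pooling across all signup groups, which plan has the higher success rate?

the team plan

Referral: the Premium plan 179/466 = 38.4%, the team plan 19/74 = 25.7% → the Premium plan
Paid: the Premium plan 75/86 = 87.2%, the team plan 1000/1306 = 76.6% → the Premium plan
Organic: the Premium plan 151/216 = 69.9%, the team plan 200/359 = 55.7% → the Premium plan
Affiliate: the Premium plan 308/408 = 75.5%, the team plan 187/290 = 64.5% → the Premium plan
Overall: the Premium plan 713/1176 = 60.6%, the team plan 1406/2029 = 69.3% → the team plan
(The Premium plan wins every signup group but the team plan wins overall — the Premium plan's customers skew toward the low-rate referral group.)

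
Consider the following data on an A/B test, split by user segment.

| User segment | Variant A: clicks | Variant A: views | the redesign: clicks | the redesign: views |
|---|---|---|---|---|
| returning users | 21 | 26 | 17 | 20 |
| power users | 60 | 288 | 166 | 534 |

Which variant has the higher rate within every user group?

the redesign

Returning users: Variant A 21/26 = 80.8%, the redesign 17/20 = 85.0% → the redesign
Power users: Variant A 60/288 = 20.8%, the redesign 166/534 = 31.1% → the redesign
The redesign has the higher rate in both groups.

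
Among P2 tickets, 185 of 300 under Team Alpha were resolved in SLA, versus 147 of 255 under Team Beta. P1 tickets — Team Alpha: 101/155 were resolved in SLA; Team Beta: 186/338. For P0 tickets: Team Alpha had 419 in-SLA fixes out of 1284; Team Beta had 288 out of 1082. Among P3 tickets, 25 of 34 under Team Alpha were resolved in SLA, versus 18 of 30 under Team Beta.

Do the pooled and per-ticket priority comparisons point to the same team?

P2: Team Alpha 185/300 = 61.7%, Team Beta 147/255 = 57.6% → Team Alpha
P1: Team Alpha 101/155 = 65.2%, Team Beta 186/338 = 55.0% → Team Alpha
P0: Team Alpha 419/1284 = 32.6%, Team Beta 288/1082 = 26.6% → Team Alpha
P3: Team Alpha 25/34 = 73.5%, Team Beta 18/30 = 60.0% → Team Alpha
Overall: Team Alpha 730/1773 = 41.2%, Team Beta 639/1705 = 37.5% → Team Alpha
Team Alpha wins overall and in every ticket group — no reversal.

Yes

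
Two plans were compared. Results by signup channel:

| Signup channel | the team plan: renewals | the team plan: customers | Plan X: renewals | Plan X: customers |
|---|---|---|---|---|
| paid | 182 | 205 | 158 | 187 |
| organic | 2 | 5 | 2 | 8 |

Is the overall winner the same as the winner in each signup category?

Yes

Paid: the team plan 182/205 = 88.8%, Plan X 158/187 = 84.5% → the team plan
Organic: the team plan 2/5 = 40.0%, Plan X 2/8 = 25.0% → the team plan
Overall: the team plan 184/210 = 87.6%, Plan X 160/195 = 82.1% → the team plan
The team plan wins overall and in every signup group — no reversal.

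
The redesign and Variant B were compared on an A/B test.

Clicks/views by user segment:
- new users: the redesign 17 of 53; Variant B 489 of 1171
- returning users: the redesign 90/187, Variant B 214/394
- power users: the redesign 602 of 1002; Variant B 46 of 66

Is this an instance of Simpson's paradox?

New users: the redesign 17/53 = 32.1%, Variant B 489/1171 = 41.8% → Variant B
Returning users: the redesign 90/187 = 48.1%, Variant B 214/394 = 54.3% → Variant B
Power users: the redesign 602/1002 = 60.1%, Variant B 46/66 = 69.7% → Variant B
Overall: the redesign 709/1242 = 57.1%, Variant B 749/1631 = 45.9% → the redesign
Variant B wins each user group but the redesign wins overall — the comparison reverses. Variant B's views skew toward new users, which has a lower base rate.

Yes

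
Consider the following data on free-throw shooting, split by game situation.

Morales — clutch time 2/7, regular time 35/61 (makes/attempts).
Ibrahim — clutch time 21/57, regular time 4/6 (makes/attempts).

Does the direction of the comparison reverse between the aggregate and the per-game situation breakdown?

Yes

Clutch time: Morales 2/7 = 28.6%, Ibrahim 21/57 = 36.8% → Ibrahim
Regular time: Morales 35/61 = 57.4%, Ibrahim 4/6 = 66.7% → Ibrahim
Overall: Morales 37/68 = 54.4%, Ibrahim 25/63 = 39.7% → Morales
Ibrahim wins each game group but Morales wins overall — the comparison reverses. Ibrahim's attempts skew toward clutch time, which has a lower base rate.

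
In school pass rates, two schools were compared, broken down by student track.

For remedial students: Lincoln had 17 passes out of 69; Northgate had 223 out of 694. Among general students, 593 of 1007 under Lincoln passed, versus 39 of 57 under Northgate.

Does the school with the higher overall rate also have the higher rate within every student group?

Remedial: Lincoln 17/69 = 24.6%, Northgate 223/694 = 32.1% → Northgate
General: Lincoln 593/1007 = 58.9%, Northgate 39/57 = 68.4% → Northgate
Overall: Lincoln 610/1076 = 56.7%, Northgate 262/751 = 34.9% → Lincoln
Northgate wins each student group but Lincoln wins overall — the comparison reverses. Northgate's students skew toward remedial, which has a lower base rate.

No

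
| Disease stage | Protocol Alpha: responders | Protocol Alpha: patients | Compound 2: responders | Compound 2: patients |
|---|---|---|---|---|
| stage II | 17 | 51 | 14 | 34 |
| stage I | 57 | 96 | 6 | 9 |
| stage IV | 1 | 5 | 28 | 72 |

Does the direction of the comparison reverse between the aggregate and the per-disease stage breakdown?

Yes

Stage II: Protocol Alpha 17/51 = 33.3%, Compound 2 14/34 = 41.2% → Compound 2
Stage I: Protocol Alpha 57/96 = 59.4%, Compound 2 6/9 = 66.7% → Compound 2
Stage IV: Protocol Alpha 1/5 = 20.0%, Compound 2 28/72 = 38.9% → Compound 2
Overall: Protocol Alpha 75/152 = 49.3%, Compound 2 48/115 = 41.7% → Protocol Alpha
Compound 2 wins each disease group but Protocol Alpha wins overall — the comparison reverses. Compound 2's patients skew toward stage IV, which has a lower base rate.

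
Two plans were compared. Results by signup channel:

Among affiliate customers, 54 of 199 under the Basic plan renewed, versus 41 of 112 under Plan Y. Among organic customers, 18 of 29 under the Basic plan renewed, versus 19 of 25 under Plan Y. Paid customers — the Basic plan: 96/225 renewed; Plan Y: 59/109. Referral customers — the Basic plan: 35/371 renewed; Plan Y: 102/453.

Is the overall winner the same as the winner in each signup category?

Yes

Affiliate: the Basic plan 54/199 = 27.1%, Plan Y 41/112 = 36.6% → Plan Y
Organic: the Basic plan 18/29 = 62.1%, Plan Y 19/25 = 76.0% → Plan Y
Paid: the Basic plan 96/225 = 42.7%, Plan Y 59/109 = 54.1% → Plan Y
Referral: the Basic plan 35/371 = 9.4%, Plan Y 102/453 = 22.5% → Plan Y
Overall: the Basic plan 203/824 = 24.6%, Plan Y 221/699 = 31.6% → Plan Y
Plan Y wins overall and in every signup group — no reversal.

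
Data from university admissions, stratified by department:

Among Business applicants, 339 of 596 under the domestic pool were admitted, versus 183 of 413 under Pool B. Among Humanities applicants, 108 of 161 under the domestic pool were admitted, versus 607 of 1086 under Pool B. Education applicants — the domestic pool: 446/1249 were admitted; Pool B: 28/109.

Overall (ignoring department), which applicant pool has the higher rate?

Pool B

Business: the domestic pool 339/596 = 56.9%, Pool B 183/413 = 44.3% → the domestic pool
Humanities: the domestic pool 108/161 = 67.1%, Pool B 607/1086 = 55.9% → the domestic pool
Education: the domestic pool 446/1249 = 35.7%, Pool B 28/109 = 25.7% → the domestic pool
Overall: the domestic pool 893/2006 = 44.5%, Pool B 818/1608 = 50.9% → Pool B
(The domestic pool wins every department group but Pool B wins overall — the domestic pool's applicants skew toward the low-rate Education group.)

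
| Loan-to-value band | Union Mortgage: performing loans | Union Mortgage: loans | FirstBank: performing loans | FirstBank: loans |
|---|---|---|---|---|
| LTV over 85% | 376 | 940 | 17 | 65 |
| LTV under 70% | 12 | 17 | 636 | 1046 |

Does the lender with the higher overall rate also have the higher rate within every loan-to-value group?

LTV over 85%: Union Mortgage 376/940 = 40.0%, FirstBank 17/65 = 26.2% → Union Mortgage
LTV under 70%: Union Mortgage 12/17 = 70.6%, FirstBank 636/1046 = 60.8% → Union Mortgage
Overall: Union Mortgage 388/957 = 40.5%, FirstBank 653/1111 = 58.8% → FirstBank
Union Mortgage wins each loan-to-value group but FirstBank wins overall — the comparison reverses. Union Mortgage's loans skew toward LTV over 85%, which has a lower base rate.

No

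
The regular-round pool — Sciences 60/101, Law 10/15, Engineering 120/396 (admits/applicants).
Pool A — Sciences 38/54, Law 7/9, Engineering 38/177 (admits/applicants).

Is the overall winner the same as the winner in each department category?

Sciences: the regular-round pool 60/101 = 59.4%, Pool A 38/54 = 70.4% → Pool A
Law: the regular-round pool 10/15 = 66.7%, Pool A 7/9 = 77.8% → Pool A
Engineering: the regular-round pool 120/396 = 30.3%, Pool A 38/177 = 21.5% → the regular-round pool
Overall: the regular-round pool 190/512 = 37.1%, Pool A 83/240 = 34.6% → the regular-round pool
Neither sweeps: the regular-round pool wins 1 of 3 groups, Pool A wins 2. The regular-round pool wins overall but not every group — no Simpson reversal.

No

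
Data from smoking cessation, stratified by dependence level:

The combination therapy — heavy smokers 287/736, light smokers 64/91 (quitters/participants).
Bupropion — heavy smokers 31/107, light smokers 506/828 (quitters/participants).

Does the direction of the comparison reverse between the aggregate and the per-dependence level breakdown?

Heavy smokers: the combination therapy 287/736 = 39.0%, bupropion 31/107 = 29.0% → the combination therapy
Light smokers: the combination therapy 64/91 = 70.3%, bupropion 506/828 = 61.1% → the combination therapy
Overall: the combination therapy 351/827 = 42.4%, bupropion 537/935 = 57.4% → bupropion
The combination therapy wins each dependence group but bupropion wins overall — the comparison reverses. The combination therapy's participants skew toward heavy smokers, which has a lower base rate.

Yes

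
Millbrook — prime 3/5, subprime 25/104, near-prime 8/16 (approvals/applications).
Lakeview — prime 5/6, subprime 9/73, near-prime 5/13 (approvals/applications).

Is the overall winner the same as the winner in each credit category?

No

Prime: Millbrook 3/5 = 60.0%, Lakeview 5/6 = 83.3% → Lakeview
Subprime: Millbrook 25/104 = 24.0%, Lakeview 9/73 = 12.3% → Millbrook
Near-prime: Millbrook 8/16 = 50.0%, Lakeview 5/13 = 38.5% → Millbrook
Overall: Millbrook 36/125 = 28.8%, Lakeview 19/92 = 20.7% → Millbrook
Neither sweeps: Millbrook wins 2 of 3 groups, Lakeview wins 1. Millbrook wins overall but not every group — no Simpson reversal.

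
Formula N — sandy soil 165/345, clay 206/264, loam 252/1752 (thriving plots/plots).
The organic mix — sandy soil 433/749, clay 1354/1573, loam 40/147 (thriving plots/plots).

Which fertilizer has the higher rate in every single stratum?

the organic mix

Sandy soil: Formula N 165/345 = 47.8%, the organic mix 433/749 = 57.8% → the organic mix
Clay: Formula N 206/264 = 78.0%, the organic mix 1354/1573 = 86.1% → the organic mix
Loam: Formula N 252/1752 = 14.4%, the organic mix 40/147 = 27.2% → the organic mix
The organic mix has the higher rate in all 3 groups.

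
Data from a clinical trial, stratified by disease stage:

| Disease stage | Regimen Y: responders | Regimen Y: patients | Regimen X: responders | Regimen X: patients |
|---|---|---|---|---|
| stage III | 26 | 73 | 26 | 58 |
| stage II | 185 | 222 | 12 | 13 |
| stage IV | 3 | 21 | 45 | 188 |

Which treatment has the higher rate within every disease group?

Regimen X

Stage III: Regimen Y 26/73 = 35.6%, Regimen X 26/58 = 44.8% → Regimen X
Stage II: Regimen Y 185/222 = 83.3%, Regimen X 12/13 = 92.3% → Regimen X
Stage IV: Regimen Y 3/21 = 14.3%, Regimen X 45/188 = 23.9% → Regimen X
Regimen X has the higher rate in all 3 groups.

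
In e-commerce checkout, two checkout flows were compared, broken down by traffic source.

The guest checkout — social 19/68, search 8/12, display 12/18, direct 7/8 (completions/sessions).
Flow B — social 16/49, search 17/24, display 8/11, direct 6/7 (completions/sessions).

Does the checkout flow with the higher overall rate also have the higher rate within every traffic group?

No

Social: the guest checkout 19/68 = 27.9%, Flow B 16/49 = 32.7% → Flow B
Search: the guest checkout 8/12 = 66.7%, Flow B 17/24 = 70.8% → Flow B
Display: the guest checkout 12/18 = 66.7%, Flow B 8/11 = 72.7% → Flow B
Direct: the guest checkout 7/8 = 87.5%, Flow B 6/7 = 85.7% → the guest checkout
Overall: the guest checkout 46/106 = 43.4%, Flow B 47/91 = 51.6% → Flow B
Neither sweeps: the guest checkout wins 1 of 4 groups, Flow B wins 3. Flow B wins overall but not every group — no Simpson reversal.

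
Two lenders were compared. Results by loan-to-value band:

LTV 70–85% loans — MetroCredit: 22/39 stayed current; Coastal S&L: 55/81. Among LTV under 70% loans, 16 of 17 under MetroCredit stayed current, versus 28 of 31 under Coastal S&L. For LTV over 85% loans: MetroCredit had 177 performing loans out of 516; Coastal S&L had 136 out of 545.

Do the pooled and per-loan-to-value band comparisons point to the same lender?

LTV 70–85%: MetroCredit 22/39 = 56.4%, Coastal S&L 55/81 = 67.9% → Coastal S&L
LTV under 70%: MetroCredit 16/17 = 94.1%, Coastal S&L 28/31 = 90.3% → MetroCredit
LTV over 85%: MetroCredit 177/516 = 34.3%, Coastal S&L 136/545 = 25.0% → MetroCredit
Overall: MetroCredit 215/572 = 37.6%, Coastal S&L 219/657 = 33.3% → MetroCredit
Neither sweeps: MetroCredit wins 2 of 3 groups, Coastal S&L wins 1. MetroCredit wins overall but not every group — no Simpson reversal.

No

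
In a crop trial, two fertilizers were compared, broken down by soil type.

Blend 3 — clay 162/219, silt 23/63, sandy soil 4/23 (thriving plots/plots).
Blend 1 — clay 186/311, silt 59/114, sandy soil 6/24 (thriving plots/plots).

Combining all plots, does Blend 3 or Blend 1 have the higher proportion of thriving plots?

Blend 3

Clay: Blend 3 162/219 = 74.0%, Blend 1 186/311 = 59.8% → Blend 3
Silt: Blend 3 23/63 = 36.5%, Blend 1 59/114 = 51.8% → Blend 1
Sandy soil: Blend 3 4/23 = 17.4%, Blend 1 6/24 = 25.0% → Blend 1
Overall: Blend 3 189/305 = 62.0%, Blend 1 251/449 = 55.9% → Blend 3
(Neither sweeps every soil group, but Blend 3 has the higher pooled rate.)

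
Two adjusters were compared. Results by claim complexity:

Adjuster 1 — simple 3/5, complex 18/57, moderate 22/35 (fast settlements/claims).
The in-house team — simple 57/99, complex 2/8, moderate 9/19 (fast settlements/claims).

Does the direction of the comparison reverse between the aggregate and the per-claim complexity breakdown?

Yes

Simple: Adjuster 1 3/5 = 60.0%, the in-house team 57/99 = 57.6% → Adjuster 1
Complex: Adjuster 1 18/57 = 31.6%, the in-house team 2/8 = 25.0% → Adjuster 1
Moderate: Adjuster 1 22/35 = 62.9%, the in-house team 9/19 = 47.4% → Adjuster 1
Overall: Adjuster 1 43/97 = 44.3%, the in-house team 68/126 = 54.0% → the in-house team
Adjuster 1 wins each claim group but the in-house team wins overall — the comparison reverses. Adjuster 1's claims skew toward complex, which has a lower base rate.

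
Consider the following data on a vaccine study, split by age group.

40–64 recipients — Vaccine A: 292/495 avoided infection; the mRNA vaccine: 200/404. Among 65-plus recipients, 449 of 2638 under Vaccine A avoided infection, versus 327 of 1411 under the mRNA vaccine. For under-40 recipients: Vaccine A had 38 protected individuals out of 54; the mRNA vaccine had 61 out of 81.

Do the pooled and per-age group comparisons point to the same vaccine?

40–64: Vaccine A 292/495 = 59.0%, the mRNA vaccine 200/404 = 49.5% → Vaccine A
65-plus: Vaccine A 449/2638 = 17.0%, the mRNA vaccine 327/1411 = 23.2% → the mRNA vaccine
Under-40: Vaccine A 38/54 = 70.4%, the mRNA vaccine 61/81 = 75.3% → the mRNA vaccine
Overall: Vaccine A 779/3187 = 24.4%, the mRNA vaccine 588/1896 = 31.0% → the mRNA vaccine
Neither sweeps: Vaccine A wins 1 of 3 groups, the mRNA vaccine wins 2. The mRNA vaccine wins overall but not every group — no Simpson reversal.

No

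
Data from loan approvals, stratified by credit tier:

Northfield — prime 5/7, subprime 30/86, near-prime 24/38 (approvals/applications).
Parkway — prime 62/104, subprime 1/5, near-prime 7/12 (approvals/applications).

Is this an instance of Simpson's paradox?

Yes

Prime: Northfield 5/7 = 71.4%, Parkway 62/104 = 59.6% → Northfield
Subprime: Northfield 30/86 = 34.9%, Parkway 1/5 = 20.0% → Northfield
Near-prime: Northfield 24/38 = 63.2%, Parkway 7/12 = 58.3% → Northfield
Overall: Northfield 59/131 = 45.0%, Parkway 70/121 = 57.9% → Parkway
Northfield wins each credit group but Parkway wins overall — the comparison reverses. Northfield's applications skew toward subprime, which has a lower base rate.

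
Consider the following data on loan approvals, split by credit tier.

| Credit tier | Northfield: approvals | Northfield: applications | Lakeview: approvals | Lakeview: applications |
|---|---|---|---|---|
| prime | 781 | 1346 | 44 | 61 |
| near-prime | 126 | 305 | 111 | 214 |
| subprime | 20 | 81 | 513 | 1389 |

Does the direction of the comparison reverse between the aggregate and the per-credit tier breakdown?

Yes

Prime: Northfield 781/1346 = 58.0%, Lakeview 44/61 = 72.1% → Lakeview
Near-prime: Northfield 126/305 = 41.3%, Lakeview 111/214 = 51.9% → Lakeview
Subprime: Northfield 20/81 = 24.7%, Lakeview 513/1389 = 36.9% → Lakeview
Overall: Northfield 927/1732 = 53.5%, Lakeview 668/1664 = 40.1% → Northfield
Lakeview wins each credit group but Northfield wins overall — the comparison reverses. Lakeview's applications skew toward subprime, which has a lower base rate.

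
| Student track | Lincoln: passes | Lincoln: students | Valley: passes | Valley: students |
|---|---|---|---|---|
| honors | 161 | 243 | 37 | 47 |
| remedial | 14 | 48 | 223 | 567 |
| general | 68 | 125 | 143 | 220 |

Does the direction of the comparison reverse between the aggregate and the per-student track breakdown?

Honors: Lincoln 161/243 = 66.3%, Valley 37/47 = 78.7% → Valley
Remedial: Lincoln 14/48 = 29.2%, Valley 223/567 = 39.3% → Valley
General: Lincoln 68/125 = 54.4%, Valley 143/220 = 65.0% → Valley
Overall: Lincoln 243/416 = 58.4%, Valley 403/834 = 48.3% → Lincoln
Valley wins each student group but Lincoln wins overall — the comparison reverses. Valley's students skew toward remedial, which has a lower base rate.

Yes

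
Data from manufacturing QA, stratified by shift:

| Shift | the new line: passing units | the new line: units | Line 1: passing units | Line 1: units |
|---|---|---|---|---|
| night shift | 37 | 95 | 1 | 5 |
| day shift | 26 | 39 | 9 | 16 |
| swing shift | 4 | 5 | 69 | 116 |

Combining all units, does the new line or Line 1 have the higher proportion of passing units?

Line 1

Night shift: the new line 37/95 = 38.9%, Line 1 1/5 = 20.0% → the new line
Day shift: the new line 26/39 = 66.7%, Line 1 9/16 = 56.2% → the new line
Swing shift: the new line 4/5 = 80.0%, Line 1 69/116 = 59.5% → the new line
Overall: the new line 67/139 = 48.2%, Line 1 79/137 = 57.7% → Line 1
(The new line wins every shift group but Line 1 wins overall — the new line's units skew toward the low-rate night shift group.)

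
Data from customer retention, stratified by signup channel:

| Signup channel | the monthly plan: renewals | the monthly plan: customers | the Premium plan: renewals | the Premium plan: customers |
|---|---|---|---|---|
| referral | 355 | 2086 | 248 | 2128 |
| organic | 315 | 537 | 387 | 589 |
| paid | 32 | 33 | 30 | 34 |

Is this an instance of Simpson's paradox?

Referral: the monthly plan 355/2086 = 17.0%, the Premium plan 248/2128 = 11.7% → the monthly plan
Organic: the monthly plan 315/537 = 58.7%, the Premium plan 387/589 = 65.7% → the Premium plan
Paid: the monthly plan 32/33 = 97.0%, the Premium plan 30/34 = 88.2% → the monthly plan
Overall: the monthly plan 702/2656 = 26.4%, the Premium plan 665/2751 = 24.2% → the monthly plan
Neither sweeps: the monthly plan wins 2 of 3 groups, the Premium plan wins 1. The monthly plan wins overall but not every group — no Simpson reversal.

No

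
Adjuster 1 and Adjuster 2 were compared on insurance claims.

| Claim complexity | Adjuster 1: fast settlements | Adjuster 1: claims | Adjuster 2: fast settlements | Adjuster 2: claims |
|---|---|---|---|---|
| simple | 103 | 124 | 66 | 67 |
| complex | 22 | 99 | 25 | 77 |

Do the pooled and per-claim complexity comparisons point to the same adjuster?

Yes

Simple: Adjuster 1 103/124 = 83.1%, Adjuster 2 66/67 = 98.5% → Adjuster 2
Complex: Adjuster 1 22/99 = 22.2%, Adjuster 2 25/77 = 32.5% → Adjuster 2
Overall: Adjuster 1 125/223 = 56.1%, Adjuster 2 91/144 = 63.2% → Adjuster 2
Adjuster 2 wins overall and in every claim group — no reversal.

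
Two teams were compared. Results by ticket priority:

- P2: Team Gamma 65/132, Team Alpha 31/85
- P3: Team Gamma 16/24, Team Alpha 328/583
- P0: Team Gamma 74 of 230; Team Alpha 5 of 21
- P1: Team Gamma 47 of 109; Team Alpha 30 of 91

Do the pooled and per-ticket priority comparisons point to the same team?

No

P2: Team Gamma 65/132 = 49.2%, Team Alpha 31/85 = 36.5% → Team Gamma
P3: Team Gamma 16/24 = 66.7%, Team Alpha 328/583 = 56.3% → Team Gamma
P0: Team Gamma 74/230 = 32.2%, Team Alpha 5/21 = 23.8% → Team Gamma
P1: Team Gamma 47/109 = 43.1%, Team Alpha 30/91 = 33.0% → Team Gamma
Overall: Team Gamma 202/495 = 40.8%, Team Alpha 394/780 = 50.5% → Team Alpha
Team Gamma wins each ticket group but Team Alpha wins overall — the comparison reverses. Team Gamma's tickets skew toward P0, which has a lower base rate.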